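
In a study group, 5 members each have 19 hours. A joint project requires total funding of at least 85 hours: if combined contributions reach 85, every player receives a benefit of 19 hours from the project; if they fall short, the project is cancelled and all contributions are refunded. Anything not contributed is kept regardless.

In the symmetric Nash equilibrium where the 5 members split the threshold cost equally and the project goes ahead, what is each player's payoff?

Equal share of the threshold: 85/5 = 17.
At this profile no one gains by cutting their contribution: any cut drops the total below 85, the project is cancelled, contributions are refunded, and the deviator ends with 19, which is less than 19 − 17 + 19 = 21. Contributing more than 17 just wastes the excess. So contributing exactly 17 is a best response.
Each player's payoff: 19 − 17 + 19 = 21.

21 hours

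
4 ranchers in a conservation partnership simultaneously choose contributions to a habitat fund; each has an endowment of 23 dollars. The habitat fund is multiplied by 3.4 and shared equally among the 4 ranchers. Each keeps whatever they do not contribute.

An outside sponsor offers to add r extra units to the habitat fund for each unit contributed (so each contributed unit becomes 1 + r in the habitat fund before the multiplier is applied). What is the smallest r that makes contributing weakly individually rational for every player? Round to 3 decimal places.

With matching at rate r, one contributed unit becomes (1 + r) in the habitat fund and returns 3.4 × (1 + r) / 4 to the contributor.
Setting this equal to 1: 1 + r = 4/3.4 = 1.1765.
So the minimum matching rate is r = 1.1765 − 1 = 0.176.

0.176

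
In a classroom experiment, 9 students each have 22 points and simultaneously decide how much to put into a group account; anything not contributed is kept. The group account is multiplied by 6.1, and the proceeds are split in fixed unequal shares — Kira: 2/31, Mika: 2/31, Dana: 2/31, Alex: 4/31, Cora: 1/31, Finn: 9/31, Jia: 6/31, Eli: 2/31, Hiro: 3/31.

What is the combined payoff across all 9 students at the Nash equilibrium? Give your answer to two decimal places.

Each unit j contributes comes back to j as 6.1 × (j's share), so j prefers to contribute only if that share exceeds 1/6.1 = 0.1639; otherwise keeping the unit dominates.
Finn and Jia clear that bar, contributing 22 each; the remaining 7 contribute 0. Total contributed: 44.
The group account pays out 6.1 × 44 = 268.40 in total (split across the unequal shares, but the aggregate is all that matters for the group sum).
The 7 free-riders keep 22 each, adding 154. Group total = 154 + 268.40 = 422.40.

422.40 points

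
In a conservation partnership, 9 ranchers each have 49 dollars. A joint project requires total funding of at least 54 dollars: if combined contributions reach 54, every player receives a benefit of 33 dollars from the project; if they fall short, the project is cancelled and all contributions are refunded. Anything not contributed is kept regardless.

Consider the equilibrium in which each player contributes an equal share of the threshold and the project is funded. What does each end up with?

76 dollars

Equal share of the threshold: 54/9 = 6.
At this profile no one gains by cutting their contribution: any cut drops the total below 54, the project is cancelled, contributions are refunded, and the deviator ends with 49, which is less than 49 − 6 + 33 = 76. Contributing more than 6 just wastes the excess. So contributing exactly 6 is a best response.
Each player's payoff: 49 − 6 + 33 = 76.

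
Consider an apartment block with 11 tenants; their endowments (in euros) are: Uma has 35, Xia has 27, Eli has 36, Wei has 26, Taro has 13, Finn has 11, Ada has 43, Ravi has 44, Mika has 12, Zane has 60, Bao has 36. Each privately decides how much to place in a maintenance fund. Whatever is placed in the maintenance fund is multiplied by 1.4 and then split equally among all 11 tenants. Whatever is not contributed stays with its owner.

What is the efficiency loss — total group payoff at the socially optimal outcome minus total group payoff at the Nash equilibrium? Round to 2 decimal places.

The private return per contributed unit is 1.4/11 = 0.1273 < 1 for every player regardless of endowment, so the Nash equilibrium is zero contribution and the group total is Σ E_j = 35 + 27 + 36 + 26 + 13 + 11 + 43 + 44 + 12 + 60 + 36 = 343.
Each contributed unit returns 1.400 to the group, so the social optimum is full contribution by everyone: group total = 1.400 × 343 = 480.20.
Efficiency loss = (1.400 − 1) × 343 = 137.20.

137.20 euros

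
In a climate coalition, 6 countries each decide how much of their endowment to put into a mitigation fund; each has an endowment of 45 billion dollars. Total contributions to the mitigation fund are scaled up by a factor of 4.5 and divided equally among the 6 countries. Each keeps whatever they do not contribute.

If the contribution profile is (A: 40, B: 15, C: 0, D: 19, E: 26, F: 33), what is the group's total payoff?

Total contributed: 40 + 15 + 0 + 19 + 26 + 33 = 133; total kept: 6 × 45 − 133 = 137.
The mitigation fund pays out 4.5 × 133 = 598.50 in aggregate.
Group total = 137 + 598.50 = 735.50.

735.50 billion dollars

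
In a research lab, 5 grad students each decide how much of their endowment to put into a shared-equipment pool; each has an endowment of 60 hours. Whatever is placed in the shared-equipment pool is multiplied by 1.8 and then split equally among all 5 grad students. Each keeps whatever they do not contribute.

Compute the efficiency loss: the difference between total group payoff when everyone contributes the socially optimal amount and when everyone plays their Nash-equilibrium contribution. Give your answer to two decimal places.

240.00 hours

Each contributed unit returns 1.8/5 = 0.3600 to its contributor — below 1 — so contributing 0 is dominant for every player. At the Nash equilibrium everyone keeps their 60, and the group total is 5 × 60 = 300.
Each contributed unit returns 1.800 to the group as a whole (0.3600 to each of 5 players), which exceeds 1, so the social optimum is full contribution: group total = 1.800 × 300 = 540.00.
Efficiency loss = 540.00 − 300 = 240.00.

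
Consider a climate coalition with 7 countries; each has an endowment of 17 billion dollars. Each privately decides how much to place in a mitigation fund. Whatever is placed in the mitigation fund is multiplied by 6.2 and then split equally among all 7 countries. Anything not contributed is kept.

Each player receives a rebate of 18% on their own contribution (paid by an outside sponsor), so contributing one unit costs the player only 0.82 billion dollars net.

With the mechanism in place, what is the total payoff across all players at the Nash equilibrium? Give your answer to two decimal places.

The effective private return per unit is now (6.2/7) / 0.82 = 1.0801 > 1, so every player's dominant strategy flips to full contribution.
At the Nash equilibrium everyone contributes 17. Group total payoff = 7 × (17 × 0.18 + 6.2 × 17) = 759.22.

759.22 billion dollars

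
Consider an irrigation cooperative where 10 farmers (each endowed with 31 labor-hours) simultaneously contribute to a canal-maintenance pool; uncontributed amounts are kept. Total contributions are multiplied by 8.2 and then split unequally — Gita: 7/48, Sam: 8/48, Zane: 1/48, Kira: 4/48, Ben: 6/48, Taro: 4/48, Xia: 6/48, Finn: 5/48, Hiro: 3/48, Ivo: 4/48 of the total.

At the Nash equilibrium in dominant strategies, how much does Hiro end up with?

For player j, contributing a unit is worthwhile iff 8.2 × (j's share) ≥ 1, i.e. iff j's share is at least 0.1220.
Gita, Sam, Ben and Xia are above the threshold, contributing 31 each; the remaining 6 contribute 0. Total contributed: 124.
Hiro keeps 31 and receives 8.2 × 124 × 3/48 = 63.55 from the canal-maintenance pool, for a payoff of 94.55.

94.55 labor-hours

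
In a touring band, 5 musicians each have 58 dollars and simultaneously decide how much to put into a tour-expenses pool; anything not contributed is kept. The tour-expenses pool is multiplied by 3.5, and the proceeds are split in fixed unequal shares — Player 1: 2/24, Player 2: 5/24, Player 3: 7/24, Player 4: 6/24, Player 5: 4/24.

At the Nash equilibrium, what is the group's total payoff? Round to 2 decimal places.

For player j, contributing a unit is worthwhile iff 3.5 × (j's share) ≥ 1, i.e. iff j's share is at least 0.2857.
The only share above 0.2857 is Player 3's 7/24, contributing 58; the remaining 4 contribute 0. Total contributed: 58.
The tour-expenses pool pays out 3.5 × 58 = 203.00 in total (split across the unequal shares, but the aggregate is all that matters for the group sum).
The 4 free-riders keep 58 each, adding 232. Group total = 232 + 203.00 = 435.00.

435.00 dollars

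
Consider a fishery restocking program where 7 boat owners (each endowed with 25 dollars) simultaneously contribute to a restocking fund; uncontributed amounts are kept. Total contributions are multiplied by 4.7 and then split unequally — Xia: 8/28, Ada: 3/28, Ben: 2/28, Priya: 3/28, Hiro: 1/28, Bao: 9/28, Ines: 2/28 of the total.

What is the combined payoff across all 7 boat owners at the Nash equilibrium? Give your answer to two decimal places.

360.00 dollars

Player j's private return per contributed unit is 4.7 × (j's share). Contributing is weakly dominant for j when that share is at least 1/4.7 = 0.2128, and contributing 0 is dominant otherwise.
Xia and Bao clear that bar, contributing 25 each; the remaining 5 contribute 0. Total contributed: 50.
The restocking fund pays out 4.7 × 50 = 235.00 in total (split across the unequal shares, but the aggregate is all that matters for the group sum).
The 5 free-riders keep 25 each, adding 125. Group total = 125 + 235.00 = 360.00.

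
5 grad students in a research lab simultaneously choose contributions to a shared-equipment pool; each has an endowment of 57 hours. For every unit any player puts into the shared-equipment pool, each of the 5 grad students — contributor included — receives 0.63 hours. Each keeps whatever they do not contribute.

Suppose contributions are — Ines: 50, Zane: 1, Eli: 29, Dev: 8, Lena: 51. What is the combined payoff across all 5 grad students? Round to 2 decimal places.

Total contributed: 50 + 1 + 29 + 8 + 51 = 139; total kept: 5 × 57 − 139 = 146.
The shared-equipment pool pays out 0.63 × 5 × 139 = 437.85 in aggregate.
Group total = 146 + 437.85 = 583.85.

583.85 hours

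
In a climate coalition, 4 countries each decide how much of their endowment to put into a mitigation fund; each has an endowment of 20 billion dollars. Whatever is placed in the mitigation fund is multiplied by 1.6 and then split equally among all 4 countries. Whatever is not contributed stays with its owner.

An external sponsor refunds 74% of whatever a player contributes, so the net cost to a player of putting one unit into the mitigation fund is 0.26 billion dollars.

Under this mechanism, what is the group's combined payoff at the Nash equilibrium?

187.20 billion dollars

The effective private return per unit is now (1.6/4) / 0.26 = 1.5385 > 1, so every player's dominant strategy flips to full contribution.
So the Nash equilibrium is full contribution by all 4; the group earns 4 × (20 × 0.74 + 1.6 × 20) = 187.20.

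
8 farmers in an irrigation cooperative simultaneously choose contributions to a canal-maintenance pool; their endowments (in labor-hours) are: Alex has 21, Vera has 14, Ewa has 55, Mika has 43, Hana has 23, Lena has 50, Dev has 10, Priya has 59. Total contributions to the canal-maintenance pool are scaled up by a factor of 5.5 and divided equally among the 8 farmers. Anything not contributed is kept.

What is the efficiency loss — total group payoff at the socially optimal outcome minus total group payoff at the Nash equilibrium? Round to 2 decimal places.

The private return per contributed unit is 5.5/8 = 0.6875 < 1 for every player regardless of endowment, so the Nash equilibrium is zero contribution and the group total is Σ E_j = 21 + 14 + 55 + 43 + 23 + 50 + 10 + 59 = 275.
Each contributed unit returns 5.500 to the group, so the social optimum is full contribution by everyone: group total = 5.500 × 275 = 1512.50.
Efficiency loss = (5.500 − 1) × 275 = 1237.50.

1237.50 labor-hours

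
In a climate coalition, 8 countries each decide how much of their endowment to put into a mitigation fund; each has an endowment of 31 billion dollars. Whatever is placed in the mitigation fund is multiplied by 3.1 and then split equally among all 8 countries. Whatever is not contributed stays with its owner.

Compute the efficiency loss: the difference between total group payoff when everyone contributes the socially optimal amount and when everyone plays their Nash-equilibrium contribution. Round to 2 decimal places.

520.80 billion dollars

Each contributed unit returns 3.1/8 = 0.3875 to its contributor — below 1 — so contributing 0 is dominant for every player. At the Nash equilibrium everyone keeps their 31, and the group total is 8 × 31 = 248.
Each contributed unit returns 3.100 to the group as a whole (0.3875 to each of 8 players), which exceeds 1, so the social optimum is full contribution: group total = 3.100 × 248 = 768.80.
Efficiency loss = 768.80 − 248 = 520.80.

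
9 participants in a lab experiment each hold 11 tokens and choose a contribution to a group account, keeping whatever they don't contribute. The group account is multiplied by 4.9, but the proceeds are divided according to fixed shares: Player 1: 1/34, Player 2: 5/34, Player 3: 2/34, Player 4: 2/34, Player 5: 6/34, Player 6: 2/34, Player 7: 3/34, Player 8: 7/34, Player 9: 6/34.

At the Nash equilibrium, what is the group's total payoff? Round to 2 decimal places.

141.90 tokens

Each unit j contributes comes back to j as 4.9 × (j's share), so j prefers to contribute only if that share exceeds 1/4.9 = 0.2041; otherwise keeping the unit dominates.
The only share above 0.2041 is Player 8's 7/34, contributing 11; the remaining 8 contribute 0. Total contributed: 11.
The group account pays out 4.9 × 11 = 53.90 in total (split across the unequal shares, but the aggregate is all that matters for the group sum).
The 8 free-riders keep 11 each, adding 88. Group total = 88 + 53.90 = 141.90.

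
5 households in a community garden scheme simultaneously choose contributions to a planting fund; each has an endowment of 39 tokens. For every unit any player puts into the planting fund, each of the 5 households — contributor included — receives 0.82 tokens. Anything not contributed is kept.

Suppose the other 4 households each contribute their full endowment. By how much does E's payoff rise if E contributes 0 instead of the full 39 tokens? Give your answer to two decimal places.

7.02 tokens

Switching from a contribution of 39 to 0 lets E keep an extra 39 tokens, but lowers the planting fund by 39, which costs E their own share of that drop: 0.82 × 39 = 31.98.
Net gain = 39 − 31.98 = 7.02. The private return per contributed unit (0.82) is below 1, so free-riding is indeed the best response regardless of what the others do.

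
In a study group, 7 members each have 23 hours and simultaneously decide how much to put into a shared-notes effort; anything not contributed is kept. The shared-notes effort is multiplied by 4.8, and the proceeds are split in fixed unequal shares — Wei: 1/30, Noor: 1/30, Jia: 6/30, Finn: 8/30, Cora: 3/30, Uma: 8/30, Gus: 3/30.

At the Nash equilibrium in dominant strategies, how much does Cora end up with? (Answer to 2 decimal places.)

Each unit j contributes comes back to j as 4.8 × (j's share), so j prefers to contribute only if that share exceeds 1/4.8 = 0.2083; otherwise keeping the unit dominates.
Finn and Uma clear that bar, contributing 23 each; the remaining 5 contribute 0. Total contributed: 46.
Cora keeps 23 and receives 4.8 × 46 × 3/30 = 22.08 from the shared-notes effort, for a payoff of 45.08.

45.08 hours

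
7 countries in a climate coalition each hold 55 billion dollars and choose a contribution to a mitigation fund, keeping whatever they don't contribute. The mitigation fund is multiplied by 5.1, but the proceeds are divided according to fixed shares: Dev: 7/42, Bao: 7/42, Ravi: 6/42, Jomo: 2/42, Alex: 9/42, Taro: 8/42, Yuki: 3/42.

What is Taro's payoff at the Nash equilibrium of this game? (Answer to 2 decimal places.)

Player j's private return per contributed unit is 5.1 × (j's share). Contributing is weakly dominant for j when that share is at least 1/5.1 = 0.1961, and contributing 0 is dominant otherwise.
Only Alex (9/42) clears that bar, contributing 55; the remaining 6 contribute 0. Total contributed: 55.
Taro keeps 55 and receives 5.1 × 55 × 8/42 = 53.43 from the mitigation fund, for a payoff of 108.43.

108.43 billion dollars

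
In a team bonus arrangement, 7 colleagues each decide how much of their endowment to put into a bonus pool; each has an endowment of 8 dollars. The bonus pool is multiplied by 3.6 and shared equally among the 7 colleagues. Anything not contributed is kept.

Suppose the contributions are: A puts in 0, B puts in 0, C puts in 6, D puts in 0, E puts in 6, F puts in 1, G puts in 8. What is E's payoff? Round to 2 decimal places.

Total contributed: 0 + 0 + 6 + 0 + 6 + 1 + 8 = 21.
Each receives 3.6 × 21 / 7 = 10.80 from the bonus pool.
E keeps 8 − 6 = 2, so E's payoff is 2 + 10.80 = 12.80.

12.80 dollars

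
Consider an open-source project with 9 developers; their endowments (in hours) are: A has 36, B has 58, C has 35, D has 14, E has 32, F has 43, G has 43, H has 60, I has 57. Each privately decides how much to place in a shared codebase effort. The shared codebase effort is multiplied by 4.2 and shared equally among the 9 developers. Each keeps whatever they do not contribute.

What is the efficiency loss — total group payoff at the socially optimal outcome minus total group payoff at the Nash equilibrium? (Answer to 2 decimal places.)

The private return per contributed unit is 4.2/9 = 0.4667 < 1 for every player regardless of endowment, so the Nash equilibrium is zero contribution and the group total is Σ E_j = 36 + 58 + 35 + 14 + 32 + 43 + 43 + 60 + 57 = 378.
Each contributed unit returns 4.200 to the group, so the social optimum is full contribution by everyone: group total = 4.200 × 378 = 1587.60.
Efficiency loss = (4.200 − 1) × 378 = 1209.60.

1209.60 hours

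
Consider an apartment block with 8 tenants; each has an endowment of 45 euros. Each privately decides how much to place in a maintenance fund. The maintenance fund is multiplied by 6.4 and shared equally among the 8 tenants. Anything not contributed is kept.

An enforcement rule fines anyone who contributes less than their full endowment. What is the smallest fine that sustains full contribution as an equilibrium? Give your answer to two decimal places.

Given the others contribute fully, the best deviation is to contribute 0 (any partial contribution still incurs the fine and gives up units whose private return 0.8000 is below 1).
Deviating from 45 to 0 saves 45 euros but forfeits the deviator's share of the drop in the maintenance fund: 6.4/8 × 45 = 36.00.
So the deviation gain is 45 − 36.00 = 9.00, and the fine must be at least 9.00 euros to wipe it out.

9.00 euros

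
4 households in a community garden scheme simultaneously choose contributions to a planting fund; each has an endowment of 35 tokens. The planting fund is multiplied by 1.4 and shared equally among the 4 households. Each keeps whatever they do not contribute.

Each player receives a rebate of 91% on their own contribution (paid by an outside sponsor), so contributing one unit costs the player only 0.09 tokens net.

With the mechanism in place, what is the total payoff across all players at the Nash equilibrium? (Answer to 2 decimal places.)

323.40 tokens

With the mechanism, a contributed unit returns (1.4/4) / 0.09 = 3.8889 per unit of net cost to the contributor — now above 1 — so contributing fully is weakly dominant for every player.
At the Nash equilibrium everyone contributes 35. Group total payoff = 4 × (35 × 0.91 + 1.4 × 35) = 323.40.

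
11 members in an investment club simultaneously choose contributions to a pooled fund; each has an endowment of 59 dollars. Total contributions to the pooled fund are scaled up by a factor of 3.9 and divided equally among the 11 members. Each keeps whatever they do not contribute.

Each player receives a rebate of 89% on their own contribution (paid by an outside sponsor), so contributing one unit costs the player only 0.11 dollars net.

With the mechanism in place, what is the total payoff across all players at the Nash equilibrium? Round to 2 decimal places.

With the mechanism, a contributed unit returns (3.9/11) / 0.11 = 3.2231 per unit of net cost to the contributor — now above 1 — so contributing fully is weakly dominant for every player.
So the Nash equilibrium is full contribution by all 11; the group earns 11 × (59 × 0.89 + 3.9 × 59) = 3108.71.

3108.71 dollars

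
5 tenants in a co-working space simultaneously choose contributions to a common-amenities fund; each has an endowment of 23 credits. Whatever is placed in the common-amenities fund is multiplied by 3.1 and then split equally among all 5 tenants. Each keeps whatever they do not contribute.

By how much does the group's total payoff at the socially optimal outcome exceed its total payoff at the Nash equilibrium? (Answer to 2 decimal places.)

Each contributed unit returns 3.1/5 = 0.6200 to its contributor — below 1 — so contributing 0 is dominant for every player. At the Nash equilibrium everyone keeps their 23, and the group total is 5 × 23 = 115.
Each contributed unit returns 3.100 to the group as a whole (0.6200 to each of 5 players), which exceeds 1, so the social optimum is full contribution: group total = 3.100 × 115 = 356.50.
Efficiency loss = 356.50 − 115 = 241.50.

241.50 credits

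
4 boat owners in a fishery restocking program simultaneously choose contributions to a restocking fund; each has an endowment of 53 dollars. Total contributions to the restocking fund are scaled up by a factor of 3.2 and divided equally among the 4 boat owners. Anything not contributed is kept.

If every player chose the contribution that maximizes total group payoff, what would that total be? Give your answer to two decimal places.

Each contributed unit returns 3.200 to the group as a whole (0.8000 to each of 4 players), which exceeds 1, so the social optimum is full contribution: group total = 3.200 × 212 = 678.40.

678.40 dollars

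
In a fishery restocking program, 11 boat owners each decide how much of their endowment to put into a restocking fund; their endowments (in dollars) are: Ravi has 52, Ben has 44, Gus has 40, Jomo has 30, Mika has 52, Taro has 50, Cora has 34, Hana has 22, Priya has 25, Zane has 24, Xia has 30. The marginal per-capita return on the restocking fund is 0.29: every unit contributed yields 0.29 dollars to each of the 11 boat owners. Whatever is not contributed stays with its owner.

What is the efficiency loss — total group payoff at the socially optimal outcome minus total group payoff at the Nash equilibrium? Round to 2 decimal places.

882.57 dollars

The private return per contributed unit is 0.29 < 1 for everyone, so the Nash equilibrium is zero contribution and the group total is Σ E_j = 52 + 44 + 40 + 30 + 52 + 50 + 34 + 22 + 25 + 24 + 30 = 403.
Each contributed unit returns 3.190 to the group, so the social optimum is full contribution by everyone: group total = 3.190 × 403 = 1285.57.
Efficiency loss = (3.190 − 1) × 403 = 882.57.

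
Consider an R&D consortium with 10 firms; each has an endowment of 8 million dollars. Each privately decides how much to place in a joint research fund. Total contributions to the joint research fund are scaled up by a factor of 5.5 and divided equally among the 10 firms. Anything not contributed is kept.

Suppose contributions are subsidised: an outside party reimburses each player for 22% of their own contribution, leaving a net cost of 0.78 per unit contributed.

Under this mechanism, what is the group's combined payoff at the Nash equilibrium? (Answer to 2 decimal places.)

80.00 million dollars

With the mechanism, a contributed unit returns (5.5/10) / 0.78 = 0.7051 per unit of net cost — still below 1 — so contributing 0 remains dominant for every player.
Everyone keeps their endowment and the group total is 10 × 8 = 80.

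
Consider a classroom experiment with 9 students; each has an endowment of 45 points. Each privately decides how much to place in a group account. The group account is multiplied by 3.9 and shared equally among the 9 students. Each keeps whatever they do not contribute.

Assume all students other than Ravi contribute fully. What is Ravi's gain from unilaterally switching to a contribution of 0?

25.50 points

Switching from a contribution of 45 to 0 lets Ravi keep an extra 45 points, but lowers the group account by 45, which costs Ravi their own share of that drop: 3.9/9 × 45 = 19.50.
Net gain = 45 − 19.50 = 25.50. The private return per contributed unit (0.4333) is below 1, so free-riding is indeed the best response regardless of what the others do.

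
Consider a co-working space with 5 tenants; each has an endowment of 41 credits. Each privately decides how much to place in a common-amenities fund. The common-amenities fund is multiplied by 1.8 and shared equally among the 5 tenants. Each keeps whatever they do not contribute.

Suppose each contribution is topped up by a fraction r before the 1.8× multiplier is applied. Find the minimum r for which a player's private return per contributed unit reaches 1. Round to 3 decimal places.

With matching at rate r, one contributed unit becomes (1 + r) in the common-amenities fund and returns 1.8 × (1 + r) / 5 to the contributor.
Setting this equal to 1: 1 + r = 5/1.8 = 2.7778.
So the minimum matching rate is r = 2.7778 − 1 = 1.778.

1.778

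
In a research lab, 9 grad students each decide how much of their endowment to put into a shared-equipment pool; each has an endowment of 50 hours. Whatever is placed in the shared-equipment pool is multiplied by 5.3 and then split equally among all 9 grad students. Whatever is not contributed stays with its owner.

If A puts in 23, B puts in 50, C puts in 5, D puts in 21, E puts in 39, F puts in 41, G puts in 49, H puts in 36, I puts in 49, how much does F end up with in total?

193.32 hours

Total contributed: 23 + 50 + 5 + 21 + 39 + 41 + 49 + 36 + 49 = 313.
Each receives 5.3 × 313 / 9 = 184.32 from the shared-equipment pool.
F keeps 50 − 41 = 9, so F's payoff is 9 + 184.32 = 193.32.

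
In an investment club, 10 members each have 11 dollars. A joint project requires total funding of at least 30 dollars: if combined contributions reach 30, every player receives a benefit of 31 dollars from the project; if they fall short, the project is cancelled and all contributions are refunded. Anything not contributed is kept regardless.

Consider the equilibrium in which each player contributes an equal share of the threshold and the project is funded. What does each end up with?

39 dollars

Equal share of the threshold: 30/10 = 3.
At this profile no one gains by cutting their contribution: any cut drops the total below 30, the project is cancelled, contributions are refunded, and the deviator ends with 11, which is less than 11 − 3 + 31 = 39. Contributing more than 3 just wastes the excess. So contributing exactly 3 is a best response.
Each player's payoff: 11 − 3 + 31 = 39.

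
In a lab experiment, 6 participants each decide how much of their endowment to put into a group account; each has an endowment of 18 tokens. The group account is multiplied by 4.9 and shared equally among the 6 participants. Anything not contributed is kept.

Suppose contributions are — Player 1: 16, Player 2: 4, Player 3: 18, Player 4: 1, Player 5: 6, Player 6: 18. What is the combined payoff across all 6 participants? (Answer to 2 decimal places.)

353.70 tokens

Total contributed: 16 + 4 + 18 + 1 + 6 + 18 = 63; total kept: 6 × 18 − 63 = 45.
The group account pays out 4.9 × 63 = 308.70 in aggregate.
Group total = 45 + 308.70 = 353.70.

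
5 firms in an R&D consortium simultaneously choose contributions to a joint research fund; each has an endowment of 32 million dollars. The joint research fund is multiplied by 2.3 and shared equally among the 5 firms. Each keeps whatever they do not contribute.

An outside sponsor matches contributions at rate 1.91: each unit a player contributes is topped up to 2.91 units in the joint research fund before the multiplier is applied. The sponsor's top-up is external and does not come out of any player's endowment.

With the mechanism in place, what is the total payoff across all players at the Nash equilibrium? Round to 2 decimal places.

Under the mechanism each unit contributed yields 2.3 × 2.91 / 5 = 1.3386 back to its contributor per unit of net cost, which exceeds 1, making full contribution the dominant choice for everyone.
At the Nash equilibrium everyone contributes 32. Group total payoff = 2.3 × 2.91 × 160 = 1070.88.

1070.88 million dollars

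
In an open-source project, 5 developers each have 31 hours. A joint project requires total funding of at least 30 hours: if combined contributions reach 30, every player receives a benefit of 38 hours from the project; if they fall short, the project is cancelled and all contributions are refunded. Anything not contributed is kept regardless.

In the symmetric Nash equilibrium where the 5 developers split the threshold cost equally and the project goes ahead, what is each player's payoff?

63 hours

Equal share of the threshold: 30/5 = 6.
At this profile no one gains by cutting their contribution: any cut drops the total below 30, the project is cancelled, contributions are refunded, and the deviator ends with 31, which is less than 31 − 6 + 38 = 63. Contributing more than 6 just wastes the excess. So contributing exactly 6 is a best response.
Each player's payoff: 31 − 6 + 38 = 63.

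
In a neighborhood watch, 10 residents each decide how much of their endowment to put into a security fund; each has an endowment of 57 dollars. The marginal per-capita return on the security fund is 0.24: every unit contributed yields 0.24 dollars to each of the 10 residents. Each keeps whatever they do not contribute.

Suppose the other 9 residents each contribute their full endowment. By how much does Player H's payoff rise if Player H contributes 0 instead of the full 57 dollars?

43.32 dollars

Switching from a contribution of 57 to 0 lets Player H keep an extra 57 dollars, but lowers the security fund by 57, which costs Player H their own share of that drop: 0.24 × 57 = 13.68.
Net gain = 57 − 13.68 = 43.32. The private return per contributed unit (0.24) is below 1, so free-riding is indeed the best response regardless of what the others do.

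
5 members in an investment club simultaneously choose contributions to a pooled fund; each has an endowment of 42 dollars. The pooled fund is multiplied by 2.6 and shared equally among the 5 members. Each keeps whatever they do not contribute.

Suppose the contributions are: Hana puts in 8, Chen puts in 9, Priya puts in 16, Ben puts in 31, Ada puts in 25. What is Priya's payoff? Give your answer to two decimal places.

Total contributed: 8 + 9 + 16 + 31 + 25 = 89.
Each receives 2.6 × 89 / 5 = 46.28 from the pooled fund.
Priya keeps 42 − 16 = 26, so Priya's payoff is 26 + 46.28 = 72.28.

72.28 dollars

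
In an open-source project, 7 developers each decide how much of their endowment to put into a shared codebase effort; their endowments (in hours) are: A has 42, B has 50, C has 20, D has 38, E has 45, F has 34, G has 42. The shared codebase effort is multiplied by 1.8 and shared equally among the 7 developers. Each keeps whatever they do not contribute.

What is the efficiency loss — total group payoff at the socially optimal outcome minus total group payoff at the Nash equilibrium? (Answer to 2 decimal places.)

216.80 hours

The private return per contributed unit is 1.8/7 = 0.2571 < 1 for every player regardless of endowment, so the Nash equilibrium is zero contribution and the group total is Σ E_j = 42 + 50 + 20 + 38 + 45 + 34 + 42 = 271.
Each contributed unit returns 1.800 to the group, so the social optimum is full contribution by everyone: group total = 1.800 × 271 = 487.80.
Efficiency loss = (1.800 − 1) × 271 = 216.80.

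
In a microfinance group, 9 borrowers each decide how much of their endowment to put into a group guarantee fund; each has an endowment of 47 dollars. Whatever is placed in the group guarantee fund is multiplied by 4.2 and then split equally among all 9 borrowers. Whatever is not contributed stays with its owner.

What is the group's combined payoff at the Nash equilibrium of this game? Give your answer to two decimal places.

Each contributed unit returns 4.2/9 = 0.4667 to its contributor — below 1 — so contributing 0 is dominant for every player. At the Nash equilibrium everyone keeps their 47, and the group total is 9 × 47 = 423.

423.00 dollars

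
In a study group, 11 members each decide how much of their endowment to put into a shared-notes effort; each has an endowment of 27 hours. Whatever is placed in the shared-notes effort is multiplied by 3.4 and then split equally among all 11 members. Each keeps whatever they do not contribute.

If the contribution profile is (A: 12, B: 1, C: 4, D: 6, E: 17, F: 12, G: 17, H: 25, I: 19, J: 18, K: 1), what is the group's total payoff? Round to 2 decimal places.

Total contributed: 12 + 1 + 4 + 6 + 17 + 12 + 17 + 25 + 19 + 18 + 1 = 132; total kept: 11 × 27 − 132 = 165.
The shared-notes effort pays out 3.4 × 132 = 448.80 in aggregate.
Group total = 165 + 448.80 = 613.80.

613.80 hours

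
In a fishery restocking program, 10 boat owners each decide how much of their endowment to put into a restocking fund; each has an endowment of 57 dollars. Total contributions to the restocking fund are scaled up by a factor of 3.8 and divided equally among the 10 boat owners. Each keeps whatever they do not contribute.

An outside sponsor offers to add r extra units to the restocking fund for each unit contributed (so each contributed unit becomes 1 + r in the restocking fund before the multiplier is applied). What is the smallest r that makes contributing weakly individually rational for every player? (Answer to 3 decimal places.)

With matching at rate r, one contributed unit becomes (1 + r) in the restocking fund and returns 3.8 × (1 + r) / 10 to the contributor.
Setting this equal to 1: 1 + r = 10/3.8 = 2.6316.
So the minimum matching rate is r = 2.6316 − 1 = 1.632.

1.632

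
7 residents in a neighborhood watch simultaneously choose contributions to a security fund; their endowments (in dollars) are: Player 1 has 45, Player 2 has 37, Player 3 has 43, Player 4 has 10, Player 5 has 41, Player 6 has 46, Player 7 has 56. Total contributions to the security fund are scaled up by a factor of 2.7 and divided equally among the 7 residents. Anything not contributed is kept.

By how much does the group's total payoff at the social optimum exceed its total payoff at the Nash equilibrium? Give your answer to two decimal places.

472.60 dollars

The private return per contributed unit is 2.7/7 = 0.3857 < 1 for every player regardless of endowment, so the Nash equilibrium is zero contribution and the group total is Σ E_j = 45 + 37 + 43 + 10 + 41 + 46 + 56 = 278.
Each contributed unit returns 2.700 to the group, so the social optimum is full contribution by everyone: group total = 2.700 × 278 = 750.60.
Efficiency loss = (2.700 − 1) × 278 = 472.60.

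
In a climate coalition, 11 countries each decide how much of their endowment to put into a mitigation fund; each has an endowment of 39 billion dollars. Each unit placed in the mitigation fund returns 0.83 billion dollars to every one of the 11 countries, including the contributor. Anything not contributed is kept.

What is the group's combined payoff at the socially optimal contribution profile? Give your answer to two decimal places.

Each contributed unit returns 9.130 to the group as a whole (0.83 to each of 11 players), which exceeds 1, so the social optimum is full contribution: group total = 9.130 × 429 = 3916.77.

3916.77 billion dollars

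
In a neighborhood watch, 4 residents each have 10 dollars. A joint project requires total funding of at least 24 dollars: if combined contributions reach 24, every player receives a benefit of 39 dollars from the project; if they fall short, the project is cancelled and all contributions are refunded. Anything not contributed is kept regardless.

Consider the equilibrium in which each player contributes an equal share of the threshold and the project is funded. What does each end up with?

Equal share of the threshold: 24/4 = 6.
At this profile no one gains by cutting their contribution: any cut drops the total below 24, the project is cancelled, contributions are refunded, and the deviator ends with 10, which is less than 10 − 6 + 39 = 43. Contributing more than 6 just wastes the excess. So contributing exactly 6 is a best response.
Each player's payoff: 10 − 6 + 39 = 43.

43 dollars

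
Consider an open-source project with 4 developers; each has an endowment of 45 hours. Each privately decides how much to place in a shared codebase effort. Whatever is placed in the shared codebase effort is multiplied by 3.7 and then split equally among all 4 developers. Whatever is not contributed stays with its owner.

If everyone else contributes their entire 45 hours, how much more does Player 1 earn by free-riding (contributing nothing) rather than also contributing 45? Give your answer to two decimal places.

Switching from a contribution of 45 to 0 lets Player 1 keep an extra 45 hours, but lowers the shared codebase effort by 45, which costs Player 1 their own share of that drop: 3.7/4 × 45 = 41.62.
Net gain = 45 − 41.62 = 3.38. The private return per contributed unit (0.9250) is below 1, so free-riding is indeed the best response regardless of what the others do.

3.38 hours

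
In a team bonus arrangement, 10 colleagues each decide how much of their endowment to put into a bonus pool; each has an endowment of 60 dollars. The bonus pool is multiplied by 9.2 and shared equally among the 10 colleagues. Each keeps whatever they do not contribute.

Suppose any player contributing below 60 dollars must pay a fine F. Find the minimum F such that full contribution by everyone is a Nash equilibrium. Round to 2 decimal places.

4.80 dollars

Given the others contribute fully, the best deviation is to contribute 0 (any partial contribution still incurs the fine and gives up units whose private return 0.9200 is below 1).
Deviating from 60 to 0 saves 60 dollars but forfeits the deviator's share of the drop in the bonus pool: 9.2/10 × 60 = 55.20.
So the deviation gain is 60 − 55.20 = 4.80, and the fine must be at least 4.80 dollars to wipe it out.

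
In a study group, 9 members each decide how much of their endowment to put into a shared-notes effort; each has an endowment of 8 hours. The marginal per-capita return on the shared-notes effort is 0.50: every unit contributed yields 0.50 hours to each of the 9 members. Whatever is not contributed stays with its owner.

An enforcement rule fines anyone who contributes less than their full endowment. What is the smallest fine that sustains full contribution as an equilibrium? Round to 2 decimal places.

Given the others contribute fully, the best deviation is to contribute 0 (any partial contribution still incurs the fine and gives up units whose private return 0.50 is below 1).
Deviating from 8 to 0 saves 8 hours but forfeits the deviator's share of the drop in the shared-notes effort: 0.50 × 8 = 4.00.
So the deviation gain is 8 − 4.00 = 4.00, and the fine must be at least 4.00 hours to wipe it out.

4.00 hours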